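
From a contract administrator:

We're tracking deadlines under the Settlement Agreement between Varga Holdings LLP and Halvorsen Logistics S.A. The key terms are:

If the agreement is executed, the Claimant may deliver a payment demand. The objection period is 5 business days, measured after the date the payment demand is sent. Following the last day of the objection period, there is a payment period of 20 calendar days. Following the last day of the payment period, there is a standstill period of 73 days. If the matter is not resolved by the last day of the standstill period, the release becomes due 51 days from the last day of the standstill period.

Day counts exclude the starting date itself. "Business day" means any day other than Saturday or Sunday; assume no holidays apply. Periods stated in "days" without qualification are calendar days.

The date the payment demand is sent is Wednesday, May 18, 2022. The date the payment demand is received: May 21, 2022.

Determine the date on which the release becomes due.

Oct 16, 2022

The last day of the objection period: counting 5 business days from Wednesday, May 18, 2022 (May 19, May 20, May 23, May 24, May 25, skipping weekends) reaches Wednesday, May 25, 2022.
The last day of the payment period: 20 calendar days after May 25, 2022 is Jun 14, 2022.
Adding 73 calendar days to Jun 14, 2022 gives Aug 26, 2022, which is the last day of the standstill period.
The date on which the release becomes due: 51 calendar days after Aug 26, 2022 is Oct 16, 2022.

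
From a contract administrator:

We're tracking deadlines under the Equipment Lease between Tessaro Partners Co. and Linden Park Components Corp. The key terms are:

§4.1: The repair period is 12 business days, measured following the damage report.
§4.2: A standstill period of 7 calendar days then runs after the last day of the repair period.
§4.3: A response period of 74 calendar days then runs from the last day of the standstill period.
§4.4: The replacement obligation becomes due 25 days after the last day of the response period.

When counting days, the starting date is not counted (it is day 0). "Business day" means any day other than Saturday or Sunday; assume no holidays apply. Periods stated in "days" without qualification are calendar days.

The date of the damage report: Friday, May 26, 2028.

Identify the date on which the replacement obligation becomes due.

From Friday, May 26, 2028, 12 business days (May 29, May 30, May 31, Jun 1, …, Jun 9, Jun 12, Jun 13, skipping weekends) brings us to Tuesday, Jun 13, 2028, which is the last day of the repair period.
The last day of the standstill period: Jun 13, 2028 + 7 days = Jun 20, 2028.
Adding 74 calendar days to Jun 20, 2028 gives Sep 2, 2028, which is the last day of the response period.
The date on which the replacement obligation becomes due: 25 calendar days after Sep 2, 2028 is Sep 27, 2028.

Sep 27, 2028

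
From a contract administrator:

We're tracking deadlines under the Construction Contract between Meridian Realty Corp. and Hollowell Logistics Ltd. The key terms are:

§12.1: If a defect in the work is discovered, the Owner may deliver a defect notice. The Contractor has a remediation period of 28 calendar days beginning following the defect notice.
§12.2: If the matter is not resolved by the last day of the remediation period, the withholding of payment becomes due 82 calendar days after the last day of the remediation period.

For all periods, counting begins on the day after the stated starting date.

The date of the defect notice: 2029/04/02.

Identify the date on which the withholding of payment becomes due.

The last day of the remediation period: 28 calendar days after 2029/04/02 is 2029/04/30.
The date on which the withholding of payment becomes due: 2029/04/30 + 82 days = 2029/07/21.

2029/07/21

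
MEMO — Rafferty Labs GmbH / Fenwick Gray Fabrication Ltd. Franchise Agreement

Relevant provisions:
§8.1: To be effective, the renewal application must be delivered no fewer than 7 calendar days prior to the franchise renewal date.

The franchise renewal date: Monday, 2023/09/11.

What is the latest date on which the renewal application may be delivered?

2023/09/11 minus 7 days is 2023/09/04.

2023/09/04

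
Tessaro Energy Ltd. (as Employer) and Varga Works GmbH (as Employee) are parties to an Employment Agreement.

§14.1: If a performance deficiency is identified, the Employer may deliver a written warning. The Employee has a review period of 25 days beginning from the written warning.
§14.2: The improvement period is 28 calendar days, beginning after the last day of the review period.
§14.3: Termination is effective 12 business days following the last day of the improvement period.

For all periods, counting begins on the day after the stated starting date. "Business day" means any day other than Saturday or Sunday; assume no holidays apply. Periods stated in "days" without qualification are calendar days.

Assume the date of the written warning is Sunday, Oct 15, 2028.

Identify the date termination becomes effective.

Dec 25, 2028

Adding 25 calendar days to Oct 15, 2028 gives Nov 9, 2028, which is the last day of the review period.
The last day of the improvement period: Nov 9, 2028 + 28 days = Dec 7, 2028.
The date termination becomes effective: counting 12 business days from Thursday, Dec 7, 2028 (Dec 8, Dec 11, Dec 12, Dec 13, …, Dec 21, Dec 22, Dec 25, skipping weekends) reaches Monday, Dec 25, 2028.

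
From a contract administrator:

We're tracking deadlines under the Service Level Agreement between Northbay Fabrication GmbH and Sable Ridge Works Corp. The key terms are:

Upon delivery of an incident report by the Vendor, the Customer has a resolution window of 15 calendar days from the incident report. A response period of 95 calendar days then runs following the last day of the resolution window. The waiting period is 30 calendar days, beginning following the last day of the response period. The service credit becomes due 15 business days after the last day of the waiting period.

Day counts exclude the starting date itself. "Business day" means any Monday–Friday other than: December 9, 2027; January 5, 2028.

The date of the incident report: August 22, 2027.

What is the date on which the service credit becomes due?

January 28, 2028

The last day of the resolution window: 15 calendar days after August 22, 2027 is September 6, 2027.
The last day of the response period: September 6, 2027 + 95 days = December 10, 2027.
The last day of the waiting period: December 10, 2027 + 30 days = January 9, 2028.
The date on which the service credit becomes due: counting 15 business days from Sunday, January 9, 2028 (Jan 10, Jan 11, Jan 12, Jan 13, …, Jan 26, Jan 27, Jan 28, skipping weekends) reaches Friday, January 28, 2028.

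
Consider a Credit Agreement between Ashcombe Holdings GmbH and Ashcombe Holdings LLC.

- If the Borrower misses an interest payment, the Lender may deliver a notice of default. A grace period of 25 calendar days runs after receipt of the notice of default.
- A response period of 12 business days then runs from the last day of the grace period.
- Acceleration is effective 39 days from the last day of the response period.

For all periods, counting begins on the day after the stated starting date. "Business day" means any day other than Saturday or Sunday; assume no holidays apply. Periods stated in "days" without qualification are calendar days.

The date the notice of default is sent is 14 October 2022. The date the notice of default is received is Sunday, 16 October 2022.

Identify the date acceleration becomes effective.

6 January 2023

The last day of the grace period: 16 October 2022 + 25 days = 10 November 2022.
The last day of the response period: counting 12 business days from Thursday, 10 November 2022 (Nov 11, Nov 14, Nov 15, Nov 16, …, Nov 24, Nov 25, Nov 28, skipping weekends) reaches Monday, 28 November 2022.
The date acceleration becomes effective: 28 November 2022 + 39 days = 6 January 2023.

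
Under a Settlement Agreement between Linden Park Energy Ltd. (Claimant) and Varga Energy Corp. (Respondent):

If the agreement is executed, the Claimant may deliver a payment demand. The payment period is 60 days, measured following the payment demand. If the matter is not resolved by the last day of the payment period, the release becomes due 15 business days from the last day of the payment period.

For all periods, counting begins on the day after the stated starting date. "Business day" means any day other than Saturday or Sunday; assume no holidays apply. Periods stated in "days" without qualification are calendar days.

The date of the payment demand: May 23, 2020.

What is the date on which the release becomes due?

August 12, 2020

The last day of the payment period: May 23, 2020 + 60 days = July 22, 2020.
The date on which the release becomes due: counting 15 business days from Wednesday, July 22, 2020 (Jul 23, Jul 24, Jul 27, Jul 28, …, Aug 10, Aug 11, Aug 12, skipping weekends) reaches Wednesday, August 12, 2020.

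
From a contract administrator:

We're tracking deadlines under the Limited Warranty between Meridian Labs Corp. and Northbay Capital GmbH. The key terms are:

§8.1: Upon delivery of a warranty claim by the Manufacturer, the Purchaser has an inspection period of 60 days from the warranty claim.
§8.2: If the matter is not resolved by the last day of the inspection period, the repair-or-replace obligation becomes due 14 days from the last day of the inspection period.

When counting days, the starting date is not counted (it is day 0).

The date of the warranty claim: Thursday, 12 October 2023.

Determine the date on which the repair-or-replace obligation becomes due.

25 December 2023

Adding 60 calendar days to 12 October 2023 gives 11 December 2023, which is the last day of the inspection period.
The date on which the repair-or-replace obligation becomes due: 14 calendar days after 11 December 2023 is 25 December 2023.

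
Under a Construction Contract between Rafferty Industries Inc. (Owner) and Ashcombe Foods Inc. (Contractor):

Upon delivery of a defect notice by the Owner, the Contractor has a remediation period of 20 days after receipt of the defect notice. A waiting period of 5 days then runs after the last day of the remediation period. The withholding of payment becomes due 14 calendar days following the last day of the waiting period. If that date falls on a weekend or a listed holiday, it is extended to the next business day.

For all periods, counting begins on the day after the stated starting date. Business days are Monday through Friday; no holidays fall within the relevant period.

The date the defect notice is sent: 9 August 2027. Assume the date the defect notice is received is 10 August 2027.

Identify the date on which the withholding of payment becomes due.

20 September 2027

Adding 20 calendar days to 10 August 2027 gives 30 August 2027, which is the last day of the remediation period.
The last day of the waiting period: 30 August 2027 + 5 days = 4 September 2027.
The date on which the withholding of payment becomes due: 14 calendar days after 4 September 2027 is 18 September 2027. That falls on a Saturday, so it rolls to the next business day, Monday, 20 September 2027.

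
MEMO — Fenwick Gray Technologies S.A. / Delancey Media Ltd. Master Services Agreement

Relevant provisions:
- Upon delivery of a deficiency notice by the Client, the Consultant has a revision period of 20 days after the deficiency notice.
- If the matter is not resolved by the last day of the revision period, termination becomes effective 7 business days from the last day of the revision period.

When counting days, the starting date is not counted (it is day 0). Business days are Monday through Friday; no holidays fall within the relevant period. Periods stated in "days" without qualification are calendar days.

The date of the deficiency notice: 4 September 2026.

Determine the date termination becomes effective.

5 October 2026

The last day of the revision period: 4 September 2026 + 20 days = 24 September 2026.
The date termination becomes effective: counting 7 business days from Thursday, 24 September 2026 (Sep 25, Sep 28, Sep 29, Sep 30, Oct 1, Oct 2, Oct 5, skipping weekends) reaches Monday, 5 October 2026.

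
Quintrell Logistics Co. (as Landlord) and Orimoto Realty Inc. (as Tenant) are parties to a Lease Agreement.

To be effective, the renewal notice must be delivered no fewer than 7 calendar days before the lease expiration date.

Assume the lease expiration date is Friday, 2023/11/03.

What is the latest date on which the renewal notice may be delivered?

2023/11/03 minus 7 days is 2023/10/27.

2023/10/27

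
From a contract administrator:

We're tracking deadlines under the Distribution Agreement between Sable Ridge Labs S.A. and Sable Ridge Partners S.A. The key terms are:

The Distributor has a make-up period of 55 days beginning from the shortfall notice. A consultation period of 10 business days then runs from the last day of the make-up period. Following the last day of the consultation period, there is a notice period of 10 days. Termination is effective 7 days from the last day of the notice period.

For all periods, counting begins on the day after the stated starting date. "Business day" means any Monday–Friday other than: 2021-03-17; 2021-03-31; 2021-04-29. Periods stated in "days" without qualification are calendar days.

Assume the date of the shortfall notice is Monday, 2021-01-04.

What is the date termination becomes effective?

2021-03-29

The last day of the make-up period: 2021-01-04 + 55 days = 2021-02-28.
The last day of the consultation period: 10 business days after Sunday, 2021-02-28, skipping weekends — Mar 1, Mar 2, Mar 3, Mar 4, Mar 5, Mar 8, Mar 9, Mar 10, Mar 11, Mar 12 — lands on Friday, 2021-03-12.
The last day of the notice period: 10 calendar days after 2021-03-12 is 2021-03-22.
Adding 7 calendar days to 2021-03-22 gives 2021-03-29, which is the date termination becomes effective.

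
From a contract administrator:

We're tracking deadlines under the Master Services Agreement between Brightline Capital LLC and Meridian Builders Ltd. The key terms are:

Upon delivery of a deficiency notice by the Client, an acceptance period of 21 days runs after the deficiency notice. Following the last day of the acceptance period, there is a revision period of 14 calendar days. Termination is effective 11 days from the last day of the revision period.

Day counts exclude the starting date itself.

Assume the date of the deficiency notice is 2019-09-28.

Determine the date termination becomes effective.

2019-11-13

The last day of the acceptance period: 2019-09-28 + 21 days = 2019-10-19.
The last day of the revision period: 2019-10-19 + 14 days = 2019-11-02.
The date termination becomes effective: 2019-11-02 + 11 days = 2019-11-13.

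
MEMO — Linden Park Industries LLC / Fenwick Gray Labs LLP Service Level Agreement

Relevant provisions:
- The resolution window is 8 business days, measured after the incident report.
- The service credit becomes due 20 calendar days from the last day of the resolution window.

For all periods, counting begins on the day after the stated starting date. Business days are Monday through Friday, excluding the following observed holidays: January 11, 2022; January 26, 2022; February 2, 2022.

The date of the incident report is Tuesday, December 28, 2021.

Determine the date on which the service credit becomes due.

January 27, 2022

From Tuesday, December 28, 2021, 8 business days (Dec 29, Dec 30, Dec 31, Jan 3, Jan 4, Jan 5, Jan 6, Jan 7, skipping weekends) brings us to Friday, January 7, 2022, which is the last day of the resolution window.
Adding 20 calendar days to January 7, 2022 gives January 27, 2022, which is the date on which the service credit becomes due.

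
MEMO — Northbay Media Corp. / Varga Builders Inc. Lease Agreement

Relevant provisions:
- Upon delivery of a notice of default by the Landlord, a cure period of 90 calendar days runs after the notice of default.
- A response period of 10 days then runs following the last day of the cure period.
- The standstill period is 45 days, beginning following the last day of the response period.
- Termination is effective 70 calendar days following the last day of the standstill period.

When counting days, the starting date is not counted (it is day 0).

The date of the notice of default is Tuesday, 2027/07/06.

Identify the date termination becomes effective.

Adding 90 calendar days to 2027/07/06 gives 2027/10/04, which is the last day of the cure period.
Adding 10 calendar days to 2027/10/04 gives 2027/10/14, which is the last day of the response period.
The last day of the standstill period: 45 calendar days after 2027/10/14 is 2027/11/28.
The date termination becomes effective: 70 calendar days after 2027/11/28 is 2028/02/06.

2028/02/06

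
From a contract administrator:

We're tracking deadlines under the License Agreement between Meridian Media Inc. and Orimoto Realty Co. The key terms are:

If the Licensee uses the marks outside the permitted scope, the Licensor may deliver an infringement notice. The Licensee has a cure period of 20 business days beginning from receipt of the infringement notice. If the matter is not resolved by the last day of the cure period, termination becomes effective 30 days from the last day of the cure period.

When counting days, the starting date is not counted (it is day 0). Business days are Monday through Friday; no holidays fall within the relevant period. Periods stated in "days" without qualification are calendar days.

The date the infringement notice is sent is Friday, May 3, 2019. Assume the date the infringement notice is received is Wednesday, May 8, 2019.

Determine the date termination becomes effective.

Jul 5, 2019

From Wednesday, May 8, 2019, 20 business days (May 9, May 10, May 13, May 14, …, Jun 3, Jun 4, Jun 5, skipping weekends) brings us to Wednesday, Jun 5, 2019, which is the last day of the cure period.
The date termination becomes effective: Jun 5, 2019 + 30 days = Jul 5, 2019.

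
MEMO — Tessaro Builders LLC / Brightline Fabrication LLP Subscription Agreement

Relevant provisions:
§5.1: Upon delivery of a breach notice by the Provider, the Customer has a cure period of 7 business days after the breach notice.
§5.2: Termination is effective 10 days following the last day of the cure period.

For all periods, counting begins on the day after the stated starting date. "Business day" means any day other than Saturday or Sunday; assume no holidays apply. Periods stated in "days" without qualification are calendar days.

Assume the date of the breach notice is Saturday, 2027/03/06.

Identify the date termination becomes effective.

From Saturday, 2027/03/06, 7 business days (Mar 8, Mar 9, Mar 10, Mar 11, Mar 12, Mar 15, Mar 16, skipping weekends) brings us to Tuesday, 2027/03/16, which is the last day of the cure period.
The date termination becomes effective: 10 calendar days after 2027/03/16 is 2027/03/26.

2027/03/26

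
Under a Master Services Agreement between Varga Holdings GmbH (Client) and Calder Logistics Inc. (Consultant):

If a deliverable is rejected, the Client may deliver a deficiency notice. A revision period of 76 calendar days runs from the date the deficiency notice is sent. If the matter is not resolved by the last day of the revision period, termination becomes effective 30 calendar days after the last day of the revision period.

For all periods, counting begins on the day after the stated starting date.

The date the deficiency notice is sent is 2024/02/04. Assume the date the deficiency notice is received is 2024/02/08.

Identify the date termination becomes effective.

Adding 76 calendar days to 2024/02/04 gives 2024/04/20, which is the last day of the revision period.
The date termination becomes effective: 2024/04/20 + 30 days = 2024/05/20.

2024/05/20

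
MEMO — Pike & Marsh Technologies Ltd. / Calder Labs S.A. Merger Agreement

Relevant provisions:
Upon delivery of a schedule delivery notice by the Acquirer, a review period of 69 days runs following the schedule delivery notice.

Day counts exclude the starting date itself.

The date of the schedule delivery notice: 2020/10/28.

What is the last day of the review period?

The last day of the review period: 69 calendar days after 2020/10/28 is 2021/01/05.

2021/01/05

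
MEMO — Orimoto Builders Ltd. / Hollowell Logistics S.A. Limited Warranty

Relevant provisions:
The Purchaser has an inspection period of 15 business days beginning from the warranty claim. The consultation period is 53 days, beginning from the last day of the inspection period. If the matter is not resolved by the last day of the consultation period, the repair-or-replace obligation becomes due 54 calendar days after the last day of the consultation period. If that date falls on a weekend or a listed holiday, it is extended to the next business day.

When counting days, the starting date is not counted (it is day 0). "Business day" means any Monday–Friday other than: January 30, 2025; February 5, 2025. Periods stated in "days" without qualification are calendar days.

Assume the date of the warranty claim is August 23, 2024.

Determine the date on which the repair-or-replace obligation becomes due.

December 30, 2024

From Friday, August 23, 2024, 15 business days (Aug 26, Aug 27, Aug 28, Aug 29, …, Sep 11, Sep 12, Sep 13, skipping weekends) brings us to Friday, September 13, 2024, which is the last day of the inspection period.
Adding 53 calendar days to September 13, 2024 gives November 5, 2024, which is the last day of the consultation period.
The date on which the repair-or-replace obligation becomes due: November 5, 2024 + 54 days = December 29, 2024. That falls on a Sunday, so it rolls to the next business day, Monday, December 30, 2024.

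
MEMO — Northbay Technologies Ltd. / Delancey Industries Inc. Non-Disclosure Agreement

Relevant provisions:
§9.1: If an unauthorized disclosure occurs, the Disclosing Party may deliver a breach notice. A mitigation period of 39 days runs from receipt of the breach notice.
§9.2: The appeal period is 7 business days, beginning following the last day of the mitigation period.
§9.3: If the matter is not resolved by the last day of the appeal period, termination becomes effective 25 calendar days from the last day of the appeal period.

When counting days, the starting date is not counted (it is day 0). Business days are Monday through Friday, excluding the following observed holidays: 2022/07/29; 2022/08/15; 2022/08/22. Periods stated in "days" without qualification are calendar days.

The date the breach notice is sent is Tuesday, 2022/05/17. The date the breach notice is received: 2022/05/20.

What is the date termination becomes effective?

2022/08/01

The last day of the mitigation period: 2022/05/20 + 39 days = 2022/06/28.
From Tuesday, 2022/06/28, 7 business days (Jun 29, Jun 30, Jul 1, Jul 4, Jul 5, Jul 6, Jul 7, skipping weekends) brings us to Thursday, 2022/07/07, which is the last day of the appeal period.
Adding 25 calendar days to 2022/07/07 gives 2022/08/01, which is the date termination becomes effective.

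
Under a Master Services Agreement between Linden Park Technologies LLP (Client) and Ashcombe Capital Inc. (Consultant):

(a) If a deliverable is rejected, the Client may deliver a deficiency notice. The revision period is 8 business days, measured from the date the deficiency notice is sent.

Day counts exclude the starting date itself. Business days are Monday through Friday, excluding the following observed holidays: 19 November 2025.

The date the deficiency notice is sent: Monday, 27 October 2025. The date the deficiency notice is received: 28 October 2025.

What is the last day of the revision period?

From Monday, 27 October 2025, 8 business days (Oct 28, Oct 29, Oct 30, Oct 31, Nov 3, Nov 4, Nov 5, Nov 6, skipping weekends) brings us to Thursday, 6 November 2025, which is the last day of the revision period.

6 November 2025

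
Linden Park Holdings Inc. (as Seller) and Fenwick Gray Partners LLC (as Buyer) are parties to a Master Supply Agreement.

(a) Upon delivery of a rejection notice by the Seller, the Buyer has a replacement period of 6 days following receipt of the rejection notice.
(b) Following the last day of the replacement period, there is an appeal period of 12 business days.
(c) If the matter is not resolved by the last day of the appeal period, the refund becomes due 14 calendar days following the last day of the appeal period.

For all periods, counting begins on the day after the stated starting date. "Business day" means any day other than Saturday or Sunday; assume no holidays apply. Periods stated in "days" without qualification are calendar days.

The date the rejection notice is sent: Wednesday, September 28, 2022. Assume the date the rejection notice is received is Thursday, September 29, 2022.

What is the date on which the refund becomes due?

The last day of the replacement period: September 29, 2022 + 6 days = October 5, 2022.
The last day of the appeal period: 12 business days after Wednesday, October 5, 2022, skipping weekends — Oct 6, Oct 7, Oct 10, Oct 11, …, Oct 19, Oct 20, Oct 21 — lands on Friday, October 21, 2022.
The date on which the refund becomes due: October 21, 2022 + 14 days = November 4, 2022.

November 4, 2022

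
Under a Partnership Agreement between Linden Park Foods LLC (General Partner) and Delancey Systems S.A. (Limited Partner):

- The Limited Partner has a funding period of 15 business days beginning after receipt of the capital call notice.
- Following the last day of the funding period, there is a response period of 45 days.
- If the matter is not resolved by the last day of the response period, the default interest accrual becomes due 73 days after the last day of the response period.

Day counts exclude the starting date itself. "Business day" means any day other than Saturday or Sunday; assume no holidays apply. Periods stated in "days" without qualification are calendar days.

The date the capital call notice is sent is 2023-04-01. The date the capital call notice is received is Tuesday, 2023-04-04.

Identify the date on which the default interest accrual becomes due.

2023-08-21

The last day of the funding period: counting 15 business days from Tuesday, 2023-04-04 (Apr 5, Apr 6, Apr 7, Apr 10, …, Apr 21, Apr 24, Apr 25, skipping weekends) reaches Tuesday, 2023-04-25.
The last day of the response period: 45 calendar days after 2023-04-25 is 2023-06-09.
Adding 73 calendar days to 2023-06-09 gives 2023-08-21, which is the date on which the default interest accrual becomes due.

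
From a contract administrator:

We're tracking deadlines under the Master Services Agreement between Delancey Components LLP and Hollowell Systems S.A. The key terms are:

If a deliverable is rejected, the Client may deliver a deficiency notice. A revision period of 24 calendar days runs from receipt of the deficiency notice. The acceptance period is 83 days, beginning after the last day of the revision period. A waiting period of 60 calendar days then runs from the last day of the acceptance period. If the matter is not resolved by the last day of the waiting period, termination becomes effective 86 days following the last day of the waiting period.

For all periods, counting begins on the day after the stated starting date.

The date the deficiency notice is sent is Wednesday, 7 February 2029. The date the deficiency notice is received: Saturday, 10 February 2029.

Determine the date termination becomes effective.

21 October 2029

Adding 24 calendar days to 10 February 2029 gives 6 March 2029, which is the last day of the revision period.
The last day of the acceptance period: 6 March 2029 + 83 days = 28 May 2029.
The last day of the waiting period: 28 May 2029 + 60 days = 27 July 2029.
The date termination becomes effective: 86 calendar days after 27 July 2029 is 21 October 2029.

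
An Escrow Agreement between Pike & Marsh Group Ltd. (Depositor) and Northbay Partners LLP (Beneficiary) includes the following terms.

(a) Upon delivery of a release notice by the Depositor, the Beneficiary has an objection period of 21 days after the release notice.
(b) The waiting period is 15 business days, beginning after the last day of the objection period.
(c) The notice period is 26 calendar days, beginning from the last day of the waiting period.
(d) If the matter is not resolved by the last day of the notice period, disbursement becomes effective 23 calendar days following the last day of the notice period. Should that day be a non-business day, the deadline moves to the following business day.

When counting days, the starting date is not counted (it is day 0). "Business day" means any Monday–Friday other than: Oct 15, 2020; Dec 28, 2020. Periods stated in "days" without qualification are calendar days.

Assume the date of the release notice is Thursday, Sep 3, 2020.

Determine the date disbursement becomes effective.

The last day of the objection period: 21 calendar days after Sep 3, 2020 is Sep 24, 2020.
From Thursday, Sep 24, 2020, 15 business days (Sep 25, Sep 28, Sep 29, Sep 30, …, Oct 13, Oct 14, Oct 16, skipping weekends and the listed holiday on Oct 15) brings us to Friday, Oct 16, 2020, which is the last day of the waiting period.
The last day of the notice period: 26 calendar days after Oct 16, 2020 is Nov 11, 2020.
The date disbursement becomes effective: 23 calendar days after Nov 11, 2020 is Dec 4, 2020. Dec 4, 2020 is a Friday and is not a listed holiday, so no roll-forward applies.

Dec 4, 2020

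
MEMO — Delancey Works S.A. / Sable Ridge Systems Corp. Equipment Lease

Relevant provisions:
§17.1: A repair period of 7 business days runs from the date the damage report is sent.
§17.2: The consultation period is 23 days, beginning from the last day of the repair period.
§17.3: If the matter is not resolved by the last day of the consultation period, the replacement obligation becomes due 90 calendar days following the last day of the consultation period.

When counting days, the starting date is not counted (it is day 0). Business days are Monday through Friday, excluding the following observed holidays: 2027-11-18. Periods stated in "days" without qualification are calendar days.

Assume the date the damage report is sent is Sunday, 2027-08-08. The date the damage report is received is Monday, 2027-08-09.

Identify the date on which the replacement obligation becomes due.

The last day of the repair period: counting 7 business days from Sunday, 2027-08-08 (Aug 9, Aug 10, Aug 11, Aug 12, Aug 13, Aug 16, Aug 17, skipping weekends) reaches Tuesday, 2027-08-17.
Adding 23 calendar days to 2027-08-17 gives 2027-09-09, which is the last day of the consultation period.
Adding 90 calendar days to 2027-09-09 gives 2027-12-08, which is the date on which the replacement obligation becomes due.

2027-12-08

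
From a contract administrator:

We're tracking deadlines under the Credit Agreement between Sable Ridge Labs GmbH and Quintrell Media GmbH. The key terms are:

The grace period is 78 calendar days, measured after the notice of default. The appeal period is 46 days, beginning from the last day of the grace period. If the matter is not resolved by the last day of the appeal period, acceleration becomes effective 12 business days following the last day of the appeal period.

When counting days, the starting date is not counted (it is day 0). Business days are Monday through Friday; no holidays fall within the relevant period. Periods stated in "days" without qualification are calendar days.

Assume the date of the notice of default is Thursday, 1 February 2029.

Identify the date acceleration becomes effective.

The last day of the grace period: 78 calendar days after 1 February 2029 is 20 April 2029.
The last day of the appeal period: 20 April 2029 + 46 days = 5 June 2029.
From Tuesday, 5 June 2029, 12 business days (Jun 6, Jun 7, Jun 8, Jun 11, …, Jun 19, Jun 20, Jun 21, skipping weekends) brings us to Thursday, 21 June 2029, which is the date acceleration becomes effective.

21 June 2029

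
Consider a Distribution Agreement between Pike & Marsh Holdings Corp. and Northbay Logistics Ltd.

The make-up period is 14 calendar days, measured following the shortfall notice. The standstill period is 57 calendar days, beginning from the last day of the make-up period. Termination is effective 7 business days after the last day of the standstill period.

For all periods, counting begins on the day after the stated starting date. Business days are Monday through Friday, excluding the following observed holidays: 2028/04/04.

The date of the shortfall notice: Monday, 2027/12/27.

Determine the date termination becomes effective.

Adding 14 calendar days to 2027/12/27 gives 2028/01/10, which is the last day of the make-up period.
The last day of the standstill period: 2028/01/10 + 57 days = 2028/03/07.
The date termination becomes effective: counting 7 business days from Tuesday, 2028/03/07 (Mar 8, Mar 9, Mar 10, Mar 13, Mar 14, Mar 15, Mar 16, skipping weekends) reaches Thursday, 2028/03/16.

2028/03/16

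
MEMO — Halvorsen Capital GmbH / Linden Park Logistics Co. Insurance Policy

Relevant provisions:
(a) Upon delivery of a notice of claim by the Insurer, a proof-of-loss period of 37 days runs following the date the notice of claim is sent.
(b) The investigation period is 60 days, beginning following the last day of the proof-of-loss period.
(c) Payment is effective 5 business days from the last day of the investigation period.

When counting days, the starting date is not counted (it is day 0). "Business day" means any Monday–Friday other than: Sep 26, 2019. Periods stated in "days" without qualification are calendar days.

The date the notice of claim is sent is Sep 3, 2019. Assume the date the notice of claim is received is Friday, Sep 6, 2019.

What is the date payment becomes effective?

The last day of the proof-of-loss period: 37 calendar days after Sep 3, 2019 is Oct 10, 2019.
The last day of the investigation period: Oct 10, 2019 + 60 days = Dec 9, 2019.
The date payment becomes effective: 5 business days after Monday, Dec 9, 2019, skipping weekends — Dec 10, Dec 11, Dec 12, Dec 13, Dec 16 — lands on Monday, Dec 16, 2019.

Dec 16, 2019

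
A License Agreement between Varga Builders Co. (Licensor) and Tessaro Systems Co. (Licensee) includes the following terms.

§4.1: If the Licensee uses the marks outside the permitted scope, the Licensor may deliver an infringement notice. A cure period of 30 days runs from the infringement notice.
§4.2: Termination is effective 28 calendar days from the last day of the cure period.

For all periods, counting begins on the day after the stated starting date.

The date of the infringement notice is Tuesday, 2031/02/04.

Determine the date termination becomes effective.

The last day of the cure period: 30 calendar days after 2031/02/04 is 2031/03/06.
The date termination becomes effective: 2031/03/06 + 28 days = 2031/04/03.

2031/04/03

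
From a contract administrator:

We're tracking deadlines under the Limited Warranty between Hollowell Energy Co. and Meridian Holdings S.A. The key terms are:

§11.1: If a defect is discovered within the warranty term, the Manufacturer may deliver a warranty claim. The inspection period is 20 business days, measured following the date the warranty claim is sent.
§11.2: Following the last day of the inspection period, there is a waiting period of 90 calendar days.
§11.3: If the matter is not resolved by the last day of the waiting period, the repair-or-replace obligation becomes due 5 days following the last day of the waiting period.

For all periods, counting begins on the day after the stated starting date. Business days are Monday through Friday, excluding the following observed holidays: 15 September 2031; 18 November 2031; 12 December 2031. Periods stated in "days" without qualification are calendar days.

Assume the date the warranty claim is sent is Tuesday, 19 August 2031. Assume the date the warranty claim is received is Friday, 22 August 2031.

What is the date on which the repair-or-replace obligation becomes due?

21 December 2031

From Tuesday, 19 August 2031, 20 business days (Aug 20, Aug 21, Aug 22, Aug 25, …, Sep 12, Sep 16, Sep 17, skipping weekends and the listed holiday on Sep 15) brings us to Wednesday, 17 September 2031, which is the last day of the inspection period.
The last day of the waiting period: 17 September 2031 + 90 days = 16 December 2031.
Adding 5 calendar days to 16 December 2031 gives 21 December 2031, which is the date on which the repair-or-replace obligation becomes due.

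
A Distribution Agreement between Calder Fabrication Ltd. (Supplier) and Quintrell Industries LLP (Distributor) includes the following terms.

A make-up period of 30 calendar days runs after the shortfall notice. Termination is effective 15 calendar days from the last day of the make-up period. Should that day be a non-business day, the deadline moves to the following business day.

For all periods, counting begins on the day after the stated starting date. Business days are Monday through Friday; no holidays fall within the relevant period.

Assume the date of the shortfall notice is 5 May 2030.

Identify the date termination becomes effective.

19 June 2030

The last day of the make-up period: 30 calendar days after 5 May 2030 is 4 June 2030.
Adding 15 calendar days to 4 June 2030 gives 19 June 2030, which is the date termination becomes effective. 19 June 2030 is a Wednesday, so no roll-forward applies.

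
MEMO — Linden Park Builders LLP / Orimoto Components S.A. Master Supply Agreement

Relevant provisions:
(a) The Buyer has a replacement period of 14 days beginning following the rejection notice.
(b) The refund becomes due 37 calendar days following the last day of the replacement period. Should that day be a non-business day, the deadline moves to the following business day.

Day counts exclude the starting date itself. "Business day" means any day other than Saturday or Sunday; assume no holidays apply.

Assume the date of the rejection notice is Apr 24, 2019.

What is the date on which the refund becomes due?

Adding 14 calendar days to Apr 24, 2019 gives May 8, 2019, which is the last day of the replacement period.
Adding 37 calendar days to May 8, 2019 gives Jun 14, 2019, which is the date on which the refund becomes due. Jun 14, 2019 is a Friday, so no roll-forward applies.

Jun 14, 2019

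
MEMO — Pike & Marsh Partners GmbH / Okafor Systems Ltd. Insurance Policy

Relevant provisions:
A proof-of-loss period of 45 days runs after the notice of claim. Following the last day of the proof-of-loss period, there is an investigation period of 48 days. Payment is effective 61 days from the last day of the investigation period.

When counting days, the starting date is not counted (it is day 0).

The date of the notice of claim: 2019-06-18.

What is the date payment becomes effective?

2019-11-19

The last day of the proof-of-loss period: 2019-06-18 + 45 days = 2019-08-02.
Adding 48 calendar days to 2019-08-02 gives 2019-09-19, which is the last day of the investigation period.
Adding 61 calendar days to 2019-09-19 gives 2019-11-19, which is the date payment becomes effective.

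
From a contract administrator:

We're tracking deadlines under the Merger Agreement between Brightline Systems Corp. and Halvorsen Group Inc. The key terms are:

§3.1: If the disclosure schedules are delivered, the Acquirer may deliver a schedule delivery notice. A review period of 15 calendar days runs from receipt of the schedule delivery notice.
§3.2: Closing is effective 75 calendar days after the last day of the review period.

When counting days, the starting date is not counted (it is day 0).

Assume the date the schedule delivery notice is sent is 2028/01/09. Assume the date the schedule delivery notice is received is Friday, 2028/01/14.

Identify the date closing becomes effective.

The last day of the review period: 2028/01/14 + 15 days = 2028/01/29.
The date closing becomes effective: 75 calendar days after 2028/01/29 is 2028/04/13.

2028/04/13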